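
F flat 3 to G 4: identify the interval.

augmented ninth

F to G spans two letter names (F-G), plus an octave — that makes it a ninth of some quality.
The major ninth is 14 semitones; here we have 15, one semitone wider: augmented.
(Equivalently, a compound augmented second: an augmented second plus an octave.)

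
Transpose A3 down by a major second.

Two letter names down from A: G.
Moving 2 semitones down from A3 (the size of a major second) reaches G3.

G3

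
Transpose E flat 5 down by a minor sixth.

G 4

Counting six letter names down from E lands on G.
A minor sixth spans 8 semitones, so from Eb5 the target pitch is G4.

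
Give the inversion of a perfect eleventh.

First reduce the compound perfect eleventh to its simple form, a perfect fourth.
Interval numbers invert to sum to nine: 4 + 5 = 9, so a fourth inverts to a fifth.
And perfect stays perfect under inversion, so we get a perfect fifth.

P5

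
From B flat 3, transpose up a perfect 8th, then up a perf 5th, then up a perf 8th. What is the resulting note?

F 6

A perfect octave up from Bb3 is Bb4.
Bb4 up a perfect fifth → F5 (7 semitones).
F5 up a perfect octave → F6 (12 semitones).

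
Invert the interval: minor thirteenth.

First reduce the compound minor thirteenth to its simple form, a minor sixth.
Inverted interval numbers add to nine, so a sixth pairs with a third (6 + 3 = 9).
Quality inverts too: minor becomes major. That makes the inversion a major third.

M3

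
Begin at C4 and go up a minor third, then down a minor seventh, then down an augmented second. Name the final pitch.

Ebb3

A minor third up from C4 is Eb4.
A minor seventh down from Eb4 is F3.
An augmented second down from F3 is Ebb3.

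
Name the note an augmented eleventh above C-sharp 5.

F-double-sharp 6

The eleventh's letter: C up four letter names plus an octave → F.
An augmented eleventh is 18 semitones; 18 semitones up from C#5 gives F##6.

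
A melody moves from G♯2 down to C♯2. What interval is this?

P5

Descending from G#2 to C#2 is the same interval as ascending C#2 to G#2.
C to G spans five letter names (C-D-E-F-G): a fifth.
C#2 to G#2 is 7 semitones, matching the perfect fifth exactly, so the quality is perfect.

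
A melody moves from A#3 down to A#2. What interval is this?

Descending from A#3 to A#2 is the same interval as ascending A#2 to A#3.
A to A is the same letter name, plus an octave: an octave.
Counting semitones, A#2→A#3 is 12, which is the perfect octave.

P8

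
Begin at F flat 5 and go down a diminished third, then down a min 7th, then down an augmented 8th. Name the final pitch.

A diminished third down from Fb5 is D5.
D5 down a minor seventh → E4 (10 semitones).
Down an augmented octave from E4: Eb3 (13 semitones down).

E flat 3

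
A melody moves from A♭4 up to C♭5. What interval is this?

m3

A to C spans three letter names (A-B-C): a third.
A major third would be 4 semitones, but Ab4 to Cb5 is 3 — one semitone narrower, making it a minor third.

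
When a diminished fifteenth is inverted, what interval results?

First reduce the compound diminished fifteenth to its simple form, a diminished octave.
Inverted interval numbers add to nine, so an octave pairs with a unison (8 + 1 = 9).
The quality also flips — diminished becomes augmented — giving an augmented unison.

augmented unison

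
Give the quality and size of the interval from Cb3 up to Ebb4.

m10

C to E spans three letter names (C-D-E), plus an octave, so the interval is some kind of tenth.
A major tenth would be 16 semitones, but Cb3 to Ebb4 is 15 — one semitone narrower, making it a minor tenth.
(Equivalently, a compound minor third: a minor third plus an octave.)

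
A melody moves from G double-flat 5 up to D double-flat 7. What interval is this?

G to D spans five letter names (G-A-B-C-D), plus an octave: a twelfth.
Gbb5 to Dbb7 is 19 semitones, matching the perfect twelfth exactly, so the quality is perfect.
(Equivalently, a compound perfect fifth: a perfect fifth plus an octave.)

perfect twelfth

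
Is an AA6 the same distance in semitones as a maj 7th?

Yes

Both span 11 semitones: a doubly augmented sixth and a major seventh are the same chromatic distance.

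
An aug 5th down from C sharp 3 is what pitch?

F 2

Counting five letter names down from C lands on F.
An augmented fifth spans 8 semitones, so from C#3 the target pitch is F2.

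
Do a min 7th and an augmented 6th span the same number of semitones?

A minor seventh = 10 semitones = an augmented sixth; enharmonically equal.

Yes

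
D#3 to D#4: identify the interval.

D to D is the same letter name, plus an octave, so the interval is some kind of octave.
The perfect octave spans 12 semitones, and D#3 to D#4 is exactly 12 semitones — so this is a perfect octave.

P8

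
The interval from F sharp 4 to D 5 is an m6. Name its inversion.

Interval numbers invert to sum to nine: 6 + 3 = 9, so a sixth inverts to a third.
And minor becomes major under inversion, so we get a major third.

M3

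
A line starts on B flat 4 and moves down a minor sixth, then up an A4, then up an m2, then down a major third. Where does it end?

F 4

Bb4 down a minor sixth → D4 (8 semitones).
D4 up an augmented fourth → G#4 (6 semitones).
A minor second up from G#4 is A4.
A major third down from A4 is F4.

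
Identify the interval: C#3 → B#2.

Descending from C#3 to B#2 is the same interval as ascending B#2 to C#3.
B to C spans two letter names (B-C) — that makes it a second of some quality.
At 1 semitone, B#2→C#3 falls one short of a major second: minor.

minor second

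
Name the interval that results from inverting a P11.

perfect 5th

First reduce the compound perfect eleventh to its simple form, a perfect fourth.
Interval numbers invert to sum to nine: 4 + 5 = 9, so a fourth inverts to a fifth.
Quality inverts too: perfect stays perfect. That makes the inversion a perfect fifth.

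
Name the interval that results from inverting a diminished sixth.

Interval numbers invert to sum to nine: 6 + 3 = 9, so a sixth inverts to a third.
The quality also flips — diminished becomes augmented — giving an augmented third.

augmented third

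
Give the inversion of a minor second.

major seventh

Interval numbers invert to sum to nine: 2 + 7 = 9, so a second inverts to a seventh.
Quality inverts too: minor becomes major. That makes the inversion a major seventh.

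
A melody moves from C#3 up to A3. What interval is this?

C to A spans six letter names (C-D-E-F-G-A), so the interval is some kind of sixth.
At 8 semitones, C#3→A3 falls one short of a major sixth: minor.

minor sixth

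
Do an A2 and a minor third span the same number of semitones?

Yes

An augmented second spans 3 semitones, and a minor third also spans 3 semitones — they're enharmonic.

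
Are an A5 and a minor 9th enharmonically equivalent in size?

An augmented fifth is 8 semitones but a minor ninth is 13 semitones — different sizes.

No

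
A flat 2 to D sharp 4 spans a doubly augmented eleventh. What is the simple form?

Take out an octave (7 from the number): 11 − 7 = 4.
That makes a doubly augmented eleventh a compound doubly augmented fourth — an octave plus a doubly augmented fourth.

doubly augmented 4th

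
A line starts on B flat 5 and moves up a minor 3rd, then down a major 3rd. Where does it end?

B double-flat 5

Bb5 up a minor third → Db6 (3 semitones).
Down a major third from Db6: Bbb5 (4 semitones down).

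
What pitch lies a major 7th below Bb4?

Counting seven letter names down from B lands on C.
A major seventh is 11 semitones; 11 semitones down from Bb4 gives Cb4.

Cb4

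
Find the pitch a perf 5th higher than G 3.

D 4

The fifth takes the letter from G up to D.
A perfect fifth is 7 semitones; 7 semitones up from G3 gives D4.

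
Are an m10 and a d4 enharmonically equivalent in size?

A minor tenth spans 15 semitones; a diminished fourth spans 4 semitones. They differ by 11.

No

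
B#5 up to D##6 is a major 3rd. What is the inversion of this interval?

Inverted interval numbers add to nine, so a third pairs with a sixth (3 + 6 = 9).
Quality inverts too: major becomes minor. That makes the inversion a minor sixth.

minor 6th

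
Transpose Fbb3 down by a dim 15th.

A fifteenth keeps the letter name F, two octaves down from F.
Moving 23 semitones down from Fbb3 (the size of a diminished fifteenth) reaches Fb1.

Fb1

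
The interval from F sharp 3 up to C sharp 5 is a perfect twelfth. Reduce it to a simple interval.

Each octave removed subtracts seven from the number: 12 − 7 = 5.
That makes a perfect twelfth a compound perfect fifth — an octave plus a perfect fifth.

P5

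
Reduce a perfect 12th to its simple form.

Subtracting seven from the interval number removes an octave: 12 − 7 = 5.
Quality carries through unchanged, so the simple form is a perfect fifth.

perfect fifth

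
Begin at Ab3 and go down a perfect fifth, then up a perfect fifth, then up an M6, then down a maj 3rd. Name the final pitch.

Db4

Down a perfect fifth from Ab3: Db3 (7 semitones down).
Db3 up a perfect fifth → Ab3 (7 semitones).
Up a major sixth from Ab3: F4 (9 semitones up).
A major third down from F4 is Db4.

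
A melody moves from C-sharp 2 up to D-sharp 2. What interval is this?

C to D spans two letter names (C-D), so the interval is some kind of second.
Counting semitones, C#2→D#2 is 2, which is the major second.

major second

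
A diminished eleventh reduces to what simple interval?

Subtracting seven from the interval number removes an octave: 11 − 7 = 4.
That makes a diminished eleventh a compound diminished fourth — an octave plus a diminished fourth.

d4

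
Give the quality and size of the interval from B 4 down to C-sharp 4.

minor seventh

Descending from B4 to C#4 is the same interval as ascending C#4 to B4.
C to B spans seven letter names (C-D-E-F-G-A-B): a seventh.
A major seventh would be 11 semitones, but C#4 to B4 is 10 — one semitone narrower, making it a minor seventh.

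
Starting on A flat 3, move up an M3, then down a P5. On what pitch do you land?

Ab3 up a major third → C4 (4 semitones).
C4 down a perfect fifth → F3 (7 semitones).

F 3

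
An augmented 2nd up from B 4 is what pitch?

The second takes the letter from B up to C.
An augmented second is 3 semitones; 3 semitones up from B4 gives C##5.

C double-sharp 5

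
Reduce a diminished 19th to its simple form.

diminished fifth

Take out 2 octaves (14 from the number): 19 − 14 = 5.
That makes a diminished nineteenth a compound diminished fifth — 2 octaves plus a diminished fifth.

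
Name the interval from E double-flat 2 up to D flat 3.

major seventh

E to D spans seven letter names (E-F-G-A-B-C-D): a seventh.
Counting semitones, Ebb2→Db3 is 11, which is the major seventh.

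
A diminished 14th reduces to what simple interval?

diminished seventh

Subtracting seven from the interval number removes an octave: 14 − 7 = 7.
So a diminished fourteenth is an octave plus a diminished seventh. The quality is unchanged.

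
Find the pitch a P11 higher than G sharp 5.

Four letters up from G (plus an octave) reaches C.
A perfect eleventh is 17 semitones; 17 semitones up from G#5 gives C#7.

C sharp 7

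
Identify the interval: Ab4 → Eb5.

A to E spans five letter names (A-B-C-D-E) — that makes it a fifth of some quality.
The perfect fifth spans 7 semitones, and Ab4 to Eb5 is exactly 7 semitones — so this is a perfect fifth.

perfect 5th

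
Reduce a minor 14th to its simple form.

minor 7th

Each octave removed subtracts seven from the number: 14 − 7 = 7.
That makes a minor fourteenth a compound minor seventh — an octave plus a minor seventh.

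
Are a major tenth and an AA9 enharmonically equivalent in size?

Both span 16 semitones: a major tenth and a doubly augmented ninth are the same chromatic distance.

Yes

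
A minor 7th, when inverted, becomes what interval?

major second

Inverted interval numbers add to nine, so a seventh pairs with a second (7 + 2 = 9).
And minor becomes major under inversion, so we get a major second.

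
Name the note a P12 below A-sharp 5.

D-sharp 4

Counting five letter names plus an octave down from A lands on D.
A perfect twelfth spans 19 semitones, so from A#5 the target pitch is D#4.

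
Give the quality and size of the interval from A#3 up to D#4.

perfect fourth

A to D spans four letter names (A-B-C-D): a fourth.
Counting semitones, A#3→D#4 is 5, which is the perfect fourth.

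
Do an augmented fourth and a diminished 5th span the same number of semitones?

Yes

An augmented fourth spans 6 semitones, and a diminished fifth also spans 6 semitones — they're enharmonic.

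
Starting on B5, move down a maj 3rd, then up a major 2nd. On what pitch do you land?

Down a major third from B5: G5 (4 semitones down).
Up a major second from G5: A5 (2 semitones up).

A5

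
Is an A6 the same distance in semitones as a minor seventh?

Yes

An augmented sixth = 10 semitones = a minor seventh; enharmonically equal.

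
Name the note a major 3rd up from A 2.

C sharp 3

Three letter names up from A: C.
A major third is 4 semitones; 4 semitones up from A2 gives C#3.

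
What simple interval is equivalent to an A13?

Subtracting seven from the interval number removes an octave: 13 − 7 = 6.
Quality carries through unchanged, so the simple form is an augmented sixth.

augmented sixth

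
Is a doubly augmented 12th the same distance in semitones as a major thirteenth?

Yes

A doubly augmented twelfth spans 21 semitones, and a major thirteenth also spans 21 semitones — they're enharmonic.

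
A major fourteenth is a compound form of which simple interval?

major 7th

Each octave removed subtracts seven from the number: 14 − 7 = 7.
So a major fourteenth is an octave plus a major seventh. The quality is unchanged.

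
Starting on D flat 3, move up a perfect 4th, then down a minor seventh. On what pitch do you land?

A perfect fourth up from Db3 is Gb3.
Down a minor seventh from Gb3: Ab2 (10 semitones down).

A flat 2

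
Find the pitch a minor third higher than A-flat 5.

C-flat 6

Three letter names up from A: C.
A minor third is 3 semitones; 3 semitones up from Ab5 gives Cb6.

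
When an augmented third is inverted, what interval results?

Interval numbers invert to sum to nine: 3 + 6 = 9, so a third inverts to a sixth.
The quality also flips — augmented becomes diminished — giving a diminished sixth.

d6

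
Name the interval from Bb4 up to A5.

major seventh

B to A spans seven letter names (B-C-D-E-F-G-A) — that makes it a seventh of some quality.
Bb4 to A5 is 11 semitones, matching the major seventh exactly, so the quality is major.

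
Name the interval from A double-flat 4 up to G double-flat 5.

minor seventh

A to G spans seven letter names (A-B-C-D-E-F-G) — that makes it a seventh of some quality.
A major seventh would be 11 semitones, but Abb4 to Gbb5 is 10 — one semitone narrower, making it a minor seventh.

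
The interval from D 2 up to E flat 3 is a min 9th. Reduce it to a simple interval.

Subtracting seven from the interval number removes an octave: 9 − 7 = 2.
That makes a minor ninth a compound minor second — an octave plus a minor second.

m2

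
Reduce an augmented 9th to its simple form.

augmented 2nd

Take out an octave (7 from the number): 9 − 7 = 2.
So an augmented ninth is an octave plus an augmented second. The quality is unchanged.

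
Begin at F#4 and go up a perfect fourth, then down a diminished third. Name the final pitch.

G##4

F#4 up a perfect fourth → B4 (5 semitones).
B4 down a diminished third → G##4 (2 semitones).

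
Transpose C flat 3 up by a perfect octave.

For an octave the letter name doesn't change: still C, an octave up.
Moving 12 semitones up from Cb3 (the size of a perfect octave) reaches Cb4.

C flat 4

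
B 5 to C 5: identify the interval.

M7

Descending from B5 to C5 is the same interval as ascending C5 to B5.
C to B spans seven letter names (C-D-E-F-G-A-B): a seventh.
C5 to B5 is 11 semitones, matching the major seventh exactly, so the quality is major.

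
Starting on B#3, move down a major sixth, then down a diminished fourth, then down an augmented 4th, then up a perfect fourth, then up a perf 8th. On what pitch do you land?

A major sixth down from B#3 is D#3.
D#3 down a diminished fourth → A##2 (4 semitones).
An augmented fourth down from A##2 is E#2.
E#2 up a perfect fourth → A#2 (5 semitones).
A perfect octave up from A#2 is A#3.

A#3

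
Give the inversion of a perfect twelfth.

First reduce the compound perfect twelfth to its simple form, a perfect fifth.
Interval numbers invert to sum to nine: 5 + 4 = 9, so a fifth inverts to a fourth.
The quality also flips — perfect stays perfect — giving a perfect fourth.

P4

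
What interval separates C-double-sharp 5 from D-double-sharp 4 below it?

minor seventh

Descending from C##5 to D##4 is the same interval as ascending D##4 to C##5.
D to C spans seven letter names (D-E-F-G-A-B-C) — that makes it a seventh of some quality.
At 10 semitones, D##4→C##5 falls one short of a major seventh: minor.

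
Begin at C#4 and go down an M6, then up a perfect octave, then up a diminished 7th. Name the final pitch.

Db5

C#4 down a major sixth → E3 (9 semitones).
E3 up a perfect octave → E4 (12 semitones).
E4 up a diminished seventh → Db5 (9 semitones).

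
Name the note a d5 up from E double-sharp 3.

B sharp 3

The fifth takes the letter from E up to B.
Moving 6 semitones up from E##3 (the size of a diminished fifth) reaches B#3.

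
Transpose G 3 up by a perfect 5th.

Counting five letter names up from G lands on D.
A perfect fifth is 7 semitones; 7 semitones up from G3 gives D4.

D 4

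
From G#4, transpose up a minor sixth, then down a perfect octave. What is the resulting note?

Up a minor sixth from G#4: E5 (8 semitones up).
A perfect octave down from E5 is E4.

E4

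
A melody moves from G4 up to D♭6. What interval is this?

diminished twelfth

G to D spans five letter names (G-A-B-C-D), plus an octave, so the interval is some kind of twelfth.
The perfect twelfth is 19 semitones; here we have 18, one semitone narrower: diminished.
(Equivalently, a compound diminished fifth: a diminished fifth plus an octave.)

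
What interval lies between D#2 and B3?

D to B spans six letter names (D-E-F-G-A-B), plus an octave — that makes it a thirteenth of some quality.
At 20 semitones, D#2→B3 falls one short of a major thirteenth: minor.
(Equivalently, a compound minor sixth: a minor sixth plus an octave.)

m13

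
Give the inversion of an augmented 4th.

Inverted interval numbers add to nine, so a fourth pairs with a fifth (4 + 5 = 9).
And augmented becomes diminished under inversion, so we get a diminished fifth.

diminished 5th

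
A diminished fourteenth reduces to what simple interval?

Subtracting seven from the interval number removes an octave: 14 − 7 = 7.
So a diminished fourteenth is an octave plus a diminished seventh. The quality is unchanged.

diminished seventh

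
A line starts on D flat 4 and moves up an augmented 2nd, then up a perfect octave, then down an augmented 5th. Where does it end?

An augmented second up from Db4 is E4.
A perfect octave up from E4 is E5.
E5 down an augmented fifth → Ab4 (8 semitones).

A flat 4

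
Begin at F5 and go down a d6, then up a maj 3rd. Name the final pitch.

C##5

Down a diminished sixth from F5: A#4 (7 semitones down).
A major third up from A#4 is C##5.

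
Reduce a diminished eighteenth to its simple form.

d4

Take out 2 octaves (14 from the number): 18 − 14 = 4.
That makes a diminished eighteenth a compound diminished fourth — 2 octaves plus a diminished fourth.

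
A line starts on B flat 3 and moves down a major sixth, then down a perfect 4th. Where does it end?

A major sixth down from Bb3 is Db3.
Down a perfect fourth from Db3: Ab2 (5 semitones down).

A flat 2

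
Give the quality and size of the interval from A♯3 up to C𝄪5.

A to C spans three letter names (A-B-C), plus an octave: a tenth.
The major tenth spans 16 semitones, and A#3 to C##5 is exactly 16 semitones — so this is a major tenth.
(Equivalently, a compound major third: a major third plus an octave.)

major tenth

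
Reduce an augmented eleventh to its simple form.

A4

Subtracting seven from the interval number removes an octave: 11 − 7 = 4.
Quality carries through unchanged, so the simple form is an augmented fourth.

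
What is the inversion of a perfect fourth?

P5

The rule of nine gives the new number: 9 − 4 = 5, so a fourth becomes a fifth.
Quality inverts too: perfect stays perfect. That makes the inversion a perfect fifth.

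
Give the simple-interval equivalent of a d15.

diminished 8th

Subtracting seven from the interval number removes an octave: 15 − 7 = 8.
That makes a diminished fifteenth a compound diminished octave — an octave plus a diminished octave.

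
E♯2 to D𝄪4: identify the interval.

major fourteenth

E to D spans seven letter names (E-F-G-A-B-C-D), plus an octave — that makes it a fourteenth of some quality.
E#2 to D##4 is 23 semitones, matching the major fourteenth exactly, so the quality is major.
(Equivalently, a compound major seventh: a major seventh plus an octave.)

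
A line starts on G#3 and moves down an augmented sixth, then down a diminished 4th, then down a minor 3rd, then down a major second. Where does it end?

C#2

G#3 down an augmented sixth → Bb2 (10 semitones).
Down a diminished fourth from Bb2: F#2 (4 semitones down).
A minor third down from F#2 is D#2.
A major second down from D#2 is C#2.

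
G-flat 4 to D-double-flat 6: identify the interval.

d12

G to D spans five letter names (G-A-B-C-D), plus an octave — that makes it a twelfth of some quality.
A perfect twelfth would be 19 semitones; Gb4 to Dbb6 is 18, one semitone narrower, so the interval is diminished.
(Equivalently, a compound diminished fifth: a diminished fifth plus an octave.)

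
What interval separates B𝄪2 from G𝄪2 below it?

M3

Descending from B##2 to G##2 is the same interval as ascending G##2 to B##2.
G to B spans three letter names (G-A-B), so the interval is some kind of third.
G##2 to B##2 is 4 semitones, matching the major third exactly, so the quality is major.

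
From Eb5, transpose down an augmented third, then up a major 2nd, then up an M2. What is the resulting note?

Ebb5

Down an augmented third from Eb5: Cbb5 (5 semitones down).
A major second up from Cbb5 is Dbb5.
A major second up from Dbb5 is Ebb5.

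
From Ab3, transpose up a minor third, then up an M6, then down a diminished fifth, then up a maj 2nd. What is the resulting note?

Up a minor third from Ab3: Cb4 (3 semitones up).
Up a major sixth from Cb4: Ab4 (9 semitones up).
Down a diminished fifth from Ab4: D4 (6 semitones down).
D4 up a major second → E4 (2 semitones).

E4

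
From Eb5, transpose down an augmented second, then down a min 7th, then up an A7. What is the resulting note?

D5

An augmented second down from Eb5 is Dbb5.
Dbb5 down a minor seventh → Ebb4 (10 semitones).
Up an augmented seventh from Ebb4: D5 (12 semitones up).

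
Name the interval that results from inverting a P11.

First reduce the compound perfect eleventh to its simple form, a perfect fourth.
Inverted interval numbers add to nine, so a fourth pairs with a fifth (4 + 5 = 9).
The quality also flips — perfect stays perfect — giving a perfect fifth.

perfect 5th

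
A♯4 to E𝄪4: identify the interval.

d4

Descending from A#4 to E##4 is the same interval as ascending E##4 to A#4.
E to A spans four letter names (E-F-G-A) — that makes it a fourth of some quality.
E##4 to A#4 spans 4 semitones — one semitone narrower than the perfect fourth (5) — giving a diminished fourth.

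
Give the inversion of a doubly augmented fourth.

Inverted interval numbers add to nine, so a fourth pairs with a fifth (4 + 5 = 9).
And doubly augmented becomes doubly diminished under inversion, so we get a doubly diminished fifth.

dd5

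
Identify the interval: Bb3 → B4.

B to B is the same letter name, plus an octave — that makes it an octave of some quality.
A perfect octave would be 12 semitones; Bb3 to B4 is 13, one semitone wider, so the interval is augmented.

augmented octave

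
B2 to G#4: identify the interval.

major thirteenth

B to G spans six letter names (B-C-D-E-F-G), plus an octave: a thirteenth.
Counting semitones, B2→G#4 is 21, which is the major thirteenth.
(Equivalently, a compound major sixth: a major sixth plus an octave.)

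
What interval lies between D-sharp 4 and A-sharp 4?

D to A spans five letter names (D-E-F-G-A) — that makes it a fifth of some quality.
Counting semitones, D#4→A#4 is 7, which is the perfect fifth.

P5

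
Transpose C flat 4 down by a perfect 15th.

C flat 2

A fifteenth keeps the letter name C, two octaves down from C.
Moving 24 semitones down from Cb4 (the size of a perfect fifteenth) reaches Cb2.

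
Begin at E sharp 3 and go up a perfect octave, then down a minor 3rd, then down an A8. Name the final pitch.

C sharp 3

A perfect octave up from E#3 is E#4.
E#4 down a minor third → C##4 (3 semitones).
An augmented octave down from C##4 is C#3.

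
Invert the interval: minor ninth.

major seventh

First reduce the compound minor ninth to its simple form, a minor second.
Inverted interval numbers add to nine, so a second pairs with a seventh (2 + 7 = 9).
Quality inverts too: minor becomes major. That makes the inversion a major seventh.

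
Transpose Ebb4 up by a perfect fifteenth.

For a fifteenth the letter name doesn't change: still E, two octaves up.
Moving 24 semitones up from Ebb4 (the size of a perfect fifteenth) reaches Ebb6.

Ebb6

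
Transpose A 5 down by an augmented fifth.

The fifth takes the letter from A down to D.
Moving 8 semitones down from A5 (the size of an augmented fifth) reaches Db5.

D flat 5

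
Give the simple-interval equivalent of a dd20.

dd6

Subtracting seven from the interval number removes an octave: 20 − 14 = 6.
Quality carries through unchanged, so the simple form is a doubly diminished sixth.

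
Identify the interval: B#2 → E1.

Descending from B#2 to E1 is the same interval as ascending E1 to B#2.
E to B spans five letter names (E-F-G-A-B), plus an octave — that makes it a twelfth of some quality.
E1 to B#2 spans 20 semitones — one semitone wider than the perfect twelfth (19) — giving an augmented twelfth.
(Equivalently, a compound augmented fifth: an augmented fifth plus an octave.)

augmented twelfth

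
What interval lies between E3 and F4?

E to F spans two letter names (E-F), plus an octave, so the interval is some kind of ninth.
A major ninth would be 14 semitones, but E3 to F4 is 13 — one semitone narrower, making it a minor ninth.
(Equivalently, a compound minor second: a minor second plus an octave.)

minor ninth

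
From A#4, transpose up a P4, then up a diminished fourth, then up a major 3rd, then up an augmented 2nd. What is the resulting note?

C##6

A#4 up a perfect fourth → D#5 (5 semitones).
D#5 up a diminished fourth → G5 (4 semitones).
G5 up a major third → B5 (4 semitones).
An augmented second up from B5 is C##6.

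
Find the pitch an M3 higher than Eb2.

G2

Counting three letter names up from E lands on G.
A major third is 4 semitones; 4 semitones up from Eb2 gives G2.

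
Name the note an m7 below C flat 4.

D flat 3

Counting seven letter names down from C lands on D.
Moving 10 semitones down from Cb4 (the size of a minor seventh) reaches Db3.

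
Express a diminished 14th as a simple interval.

Take out an octave (7 from the number): 14 − 7 = 7.
That makes a diminished fourteenth a compound diminished seventh — an octave plus a diminished seventh.

diminished seventh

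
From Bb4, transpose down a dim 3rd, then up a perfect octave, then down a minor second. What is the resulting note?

Down a diminished third from Bb4: G#4 (2 semitones down).
Up a perfect octave from G#4: G#5 (12 semitones up).
A minor second down from G#5 is F##5.

F##5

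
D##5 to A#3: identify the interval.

A11

Descending from D##5 to A#3 is the same interval as ascending A#3 to D##5.
A to D spans four letter names (A-B-C-D), plus an octave: an eleventh.
The perfect eleventh is 17 semitones; here we have 18, one semitone wider: augmented.
(Equivalently, a compound augmented fourth: an augmented fourth plus an octave.)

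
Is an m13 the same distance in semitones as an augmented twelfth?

Yes

Both span 20 semitones: a minor thirteenth and an augmented twelfth are the same chromatic distance.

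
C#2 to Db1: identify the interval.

A7

Descending from C#2 to Db1 is the same interval as ascending Db1 to C#2.
D to C spans seven letter names (D-E-F-G-A-B-C): a seventh.
Db1 to C#2 spans 12 semitones — one semitone wider than the major seventh (11) — giving an augmented seventh.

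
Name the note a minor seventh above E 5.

Seven letter names up from E: D.
A minor seventh is 10 semitones; 10 semitones up from E5 gives D6.

D 6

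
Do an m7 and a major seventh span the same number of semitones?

No

A minor seventh is 10 semitones but a major seventh is 11 semitones — different sizes.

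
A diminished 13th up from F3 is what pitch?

Six letters up from F (plus an octave) reaches D.
Moving 19 semitones up from F3 (the size of a diminished thirteenth) reaches Dbb5.

Dbb5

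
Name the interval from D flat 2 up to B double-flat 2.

m6

D to B spans six letter names (D-E-F-G-A-B): a sixth.
At 8 semitones, Db2→Bbb2 falls one short of a major sixth: minor.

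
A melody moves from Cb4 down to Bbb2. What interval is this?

major ninth

Descending from Cb4 to Bbb2 is the same interval as ascending Bbb2 to Cb4.
B to C spans two letter names (B-C), plus an octave — that makes it a ninth of some quality.
The major ninth spans 14 semitones, and Bbb2 to Cb4 is exactly 14 semitones — so this is a major ninth.
(Equivalently, a compound major second: a major second plus an octave.)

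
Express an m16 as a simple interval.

m2

Take out 2 octaves (14 from the number): 16 − 14 = 2.
Quality carries through unchanged, so the simple form is a minor second.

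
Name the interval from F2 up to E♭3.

m7

F to E spans seven letter names (F-G-A-B-C-D-E), so the interval is some kind of seventh.
At 10 semitones, F2→Eb3 falls one short of a major seventh: minor.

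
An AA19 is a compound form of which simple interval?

Take out 2 octaves (14 from the number): 19 − 14 = 5.
Quality carries through unchanged, so the simple form is a doubly augmented fifth.

doubly augmented fifth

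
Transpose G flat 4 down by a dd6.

Six letter names down from G: B.
A doubly diminished sixth is 6 semitones; 6 semitones down from Gb4 gives B#3.

B sharp 3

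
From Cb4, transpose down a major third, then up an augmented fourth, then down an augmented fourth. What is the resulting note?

Abb3

Down a major third from Cb4: Abb3 (4 semitones down).
Abb3 up an augmented fourth → Db4 (6 semitones).
Db4 down an augmented fourth → Abb3 (6 semitones).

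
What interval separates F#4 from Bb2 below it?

Descending from F#4 to Bb2 is the same interval as ascending Bb2 to F#4.
B to F spans five letter names (B-C-D-E-F), plus an octave, so the interval is some kind of twelfth.
Bb2 to F#4 spans 20 semitones — one semitone wider than the perfect twelfth (19) — giving an augmented twelfth.
(Equivalently, a compound augmented fifth: an augmented fifth plus an octave.)

augmented 12th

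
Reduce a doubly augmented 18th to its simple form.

doubly augmented 4th

Take out 2 octaves (14 from the number): 18 − 14 = 4.
That makes a doubly augmented eighteenth a compound doubly augmented fourth — 2 octaves plus a doubly augmented fourth.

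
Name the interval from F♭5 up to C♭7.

perfect twelfth

F to C spans five letter names (F-G-A-B-C), plus an octave, so the interval is some kind of twelfth.
Counting semitones, Fb5→Cb7 is 19, which is the perfect twelfth.
(Equivalently, a compound perfect fifth: a perfect fifth plus an octave.)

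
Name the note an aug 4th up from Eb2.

A2

Four letter names up from E: A.
An augmented fourth is 6 semitones; 6 semitones up from Eb2 gives A2.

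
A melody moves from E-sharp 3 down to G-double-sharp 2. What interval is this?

minor sixth

Descending from E#3 to G##2 is the same interval as ascending G##2 to E#3.
G to E spans six letter names (G-A-B-C-D-E), so the interval is some kind of sixth.
G##2 to E#3 is 8 semitones, a half step short of the major sixth (9), so this is minor.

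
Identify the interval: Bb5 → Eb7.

B to E spans four letter names (B-C-D-E), plus an octave, so the interval is some kind of eleventh.
The perfect eleventh spans 17 semitones, and Bb5 to Eb7 is exactly 17 semitones — so this is a perfect eleventh.
(Equivalently, a compound perfect fourth: a perfect fourth plus an octave.)

P11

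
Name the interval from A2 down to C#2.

minor 6th

Descending from A2 to C#2 is the same interval as ascending C#2 to A2.
C to A spans six letter names (C-D-E-F-G-A): a sixth.
C#2 to A2 is 8 semitones, a half step short of the major sixth (9), so this is minor.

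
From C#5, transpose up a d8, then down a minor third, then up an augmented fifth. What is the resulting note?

Up a diminished octave from C#5: C6 (11 semitones up).
Down a minor third from C6: A5 (3 semitones down).
Up an augmented fifth from A5: E#6 (8 semitones up).

E#6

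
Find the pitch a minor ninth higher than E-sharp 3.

F-sharp 4

The ninth's letter: E up two letter names plus an octave → F.
A minor ninth is 13 semitones; 13 semitones up from E#3 gives F#4.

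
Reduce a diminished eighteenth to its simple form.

d4

Subtracting seven from the interval number removes an octave: 18 − 14 = 4.
Quality carries through unchanged, so the simple form is a diminished fourth.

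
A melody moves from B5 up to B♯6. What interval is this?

B to B is the same letter name, plus an octave, so the interval is some kind of octave.
A perfect octave would be 12 semitones; B5 to B#6 is 13, one semitone wider, so the interval is augmented.

augmented octave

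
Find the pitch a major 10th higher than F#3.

The tenth's letter: F up three letter names plus an octave → A.
Moving 16 semitones up from F#3 (the size of a major tenth) reaches A#4.

A#4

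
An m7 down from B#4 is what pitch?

Seven letter names down from B: C.
A minor seventh is 10 semitones; 10 semitones down from B#4 gives C##4.

C##4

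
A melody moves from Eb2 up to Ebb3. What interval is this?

E to E is the same letter name, plus an octave: an octave.
A perfect octave would be 12 semitones; Eb2 to Ebb3 is 11, one semitone narrower, so the interval is diminished.

diminished octave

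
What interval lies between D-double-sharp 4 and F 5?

D to F spans three letter names (D-E-F), plus an octave: a tenth.
A major tenth would be 16 semitones; D##4 to F5 is 13, three semitones narrower, so the interval is doubly diminished.
(Equivalently, a compound doubly diminished third: a doubly diminished third plus an octave.)

doubly diminished tenth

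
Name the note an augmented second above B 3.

Counting two letter names up from B lands on C.
An augmented second spans 3 semitones, so from B3 the target pitch is C##4.

C double-sharp 4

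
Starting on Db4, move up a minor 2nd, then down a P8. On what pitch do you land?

A minor second up from Db4 is Ebb4.
Down a perfect octave from Ebb4: Ebb3 (12 semitones down).

Ebb3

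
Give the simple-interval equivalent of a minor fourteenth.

Each octave removed subtracts seven from the number: 14 − 7 = 7.
Quality carries through unchanged, so the simple form is a minor seventh.

minor 7th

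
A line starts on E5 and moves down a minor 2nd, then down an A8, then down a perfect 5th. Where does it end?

G3

A minor second down from E5 is D#5.
An augmented octave down from D#5 is D4.
Down a perfect fifth from D4: G3 (7 semitones down).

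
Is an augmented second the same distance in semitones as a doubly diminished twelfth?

No

3 semitones (augmented second) vs 17 semitones (doubly diminished twelfth): not equal.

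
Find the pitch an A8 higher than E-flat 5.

E 6

An octave keeps the letter name E, an octave up from E.
An augmented octave spans 13 semitones, so from Eb5 the target pitch is E6.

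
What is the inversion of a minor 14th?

First reduce the compound minor fourteenth to its simple form, a minor seventh.
The rule of nine gives the new number: 9 − 7 = 2, so a seventh becomes a second.
Quality inverts too: minor becomes major. That makes the inversion a major second.

M2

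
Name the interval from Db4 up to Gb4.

perfect fourth

D to G spans four letter names (D-E-F-G): a fourth.
The perfect fourth spans 5 semitones, and Db4 to Gb4 is exactly 5 semitones — so this is a perfect fourth.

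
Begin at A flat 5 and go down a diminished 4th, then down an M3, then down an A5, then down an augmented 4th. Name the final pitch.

C double-flat 4

Down a diminished fourth from Ab5: E5 (4 semitones down).
Down a major third from E5: C5 (4 semitones down).
An augmented fifth down from C5 is Fb4.
Fb4 down an augmented fourth → Cbb4 (6 semitones).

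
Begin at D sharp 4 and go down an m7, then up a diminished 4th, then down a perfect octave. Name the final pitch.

A minor seventh down from D#4 is E#3.
E#3 up a diminished fourth → A3 (4 semitones).
Down a perfect octave from A3: A2 (12 semitones down).

A 2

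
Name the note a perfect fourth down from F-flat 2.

Counting four letter names down from F lands on C.
Moving 5 semitones down from Fb2 (the size of a perfect fourth) reaches Cb2.

C-flat 2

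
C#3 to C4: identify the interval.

C to C is the same letter name, plus an octave — that makes it an octave of some quality.
C#3 to C4 spans 11 semitones — one semitone narrower than the perfect octave (12) — giving a diminished octave.

diminished octave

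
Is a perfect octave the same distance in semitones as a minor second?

No

A perfect octave is 12 semitones but a minor second is 1 semitone — different sizes.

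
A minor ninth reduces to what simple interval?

m2

Each octave removed subtracts seven from the number: 9 − 7 = 2.
That makes a minor ninth a compound minor second — an octave plus a minor second.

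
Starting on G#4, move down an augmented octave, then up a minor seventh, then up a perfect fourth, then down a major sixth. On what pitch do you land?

Db4

Down an augmented octave from G#4: G3 (13 semitones down).
A minor seventh up from G3 is F4.
A perfect fourth up from F4 is Bb4.
A major sixth down from Bb4 is Db4.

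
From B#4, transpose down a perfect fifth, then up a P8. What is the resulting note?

E#5

B#4 down a perfect fifth → E#4 (7 semitones).
E#4 up a perfect octave → E#5 (12 semitones).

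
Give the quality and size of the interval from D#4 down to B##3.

Descending from D#4 to B##3 is the same interval as ascending B##3 to D#4.
B to D spans three letter names (B-C-D) — that makes it a third of some quality.
The major third is 4 semitones; here we have 2, two semitones narrower: diminished.

diminished 3rd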